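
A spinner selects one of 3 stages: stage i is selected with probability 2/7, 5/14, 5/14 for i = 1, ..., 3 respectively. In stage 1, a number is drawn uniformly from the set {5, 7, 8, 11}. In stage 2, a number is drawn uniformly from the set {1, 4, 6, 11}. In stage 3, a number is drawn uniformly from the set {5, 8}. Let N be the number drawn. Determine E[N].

E[N | stage 1] = (5+7+8+11)/4 = 31/4.
E[N | stage 2] = (1+4+6+11)/4 = 11/2.
E[N | stage 3] = (5+8)/2 = 13/2.
By the law of total expectation,
E[N] = (2/7)·(31/4) + (5/14)·(11/2) + (5/14)·(13/2) = 13/2.

13/2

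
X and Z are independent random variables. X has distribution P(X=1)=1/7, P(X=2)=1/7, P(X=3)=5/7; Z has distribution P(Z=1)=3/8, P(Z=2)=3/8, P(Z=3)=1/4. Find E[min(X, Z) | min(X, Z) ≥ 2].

P(min(X, Z) ≥ 2) = 15/28.
Summing min(X,Z)·P(x,y) over outcomes with min(X, Z) ≥ 2 gives 5/4.
E[min(X, Z) | min(X, Z) ≥ 2] = (5/4) / (15/28) = 7/3.

7/3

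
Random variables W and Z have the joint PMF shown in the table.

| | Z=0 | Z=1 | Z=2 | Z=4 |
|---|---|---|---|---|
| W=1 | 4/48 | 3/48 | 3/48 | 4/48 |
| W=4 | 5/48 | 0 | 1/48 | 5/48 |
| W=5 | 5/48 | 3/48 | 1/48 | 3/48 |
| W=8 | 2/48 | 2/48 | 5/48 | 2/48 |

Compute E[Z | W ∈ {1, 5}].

P(W ∈ {1, 5}) = 13/24.
Σ Z·P over the event = 0·(4/48) + 1·(3/48) + 2·(3/48) + 4·(4/48) + 0·(5/48) + 1·(3/48) + 2·(1/48) + 4·(3/48) = 7/8.
E[Z | W ∈ {1, 5}] = (7/8) / (13/24) = 21/13.

21/13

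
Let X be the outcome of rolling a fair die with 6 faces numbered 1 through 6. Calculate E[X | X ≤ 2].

3/2

Given X ≤ 2, X is equally likely to be any of {1, 2}.
E[X | X ≤ 2] = (1 + 2) / 2 = 3/2.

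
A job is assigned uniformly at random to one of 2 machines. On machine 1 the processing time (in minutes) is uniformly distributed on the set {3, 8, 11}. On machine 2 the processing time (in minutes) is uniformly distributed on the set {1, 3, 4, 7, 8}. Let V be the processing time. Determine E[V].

179/30

E[V | machine 1] = (3+8+11)/3 = 22/3.
E[V | machine 2] = (1+3+4+7+8)/5 = 23/5.
By the law of total expectation,
E[V] = (1/2)·(22/3) + (1/2)·(23/5) = 179/30.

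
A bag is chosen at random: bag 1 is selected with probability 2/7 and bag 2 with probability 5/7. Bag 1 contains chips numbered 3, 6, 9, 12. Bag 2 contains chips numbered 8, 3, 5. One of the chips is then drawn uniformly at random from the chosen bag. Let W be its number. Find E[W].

E[W | bag 1] = (3+6+9+12)/4 = 15/2.
E[W | bag 2] = (8+3+5)/3 = 16/3.
By the law of total expectation,
E[W] = (2/7)·(15/2) + (5/7)·(16/3) = 125/21.

125/21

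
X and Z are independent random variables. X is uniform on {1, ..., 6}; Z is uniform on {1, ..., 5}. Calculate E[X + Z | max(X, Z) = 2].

10/3

Outcomes with max(X, Z) = 2: (1,2), (2,1), (2,2), each with probability 1/30.
E[X + Z | max(X, Z) = 2] = (3 + 3 + 4) / 3 = 10/3.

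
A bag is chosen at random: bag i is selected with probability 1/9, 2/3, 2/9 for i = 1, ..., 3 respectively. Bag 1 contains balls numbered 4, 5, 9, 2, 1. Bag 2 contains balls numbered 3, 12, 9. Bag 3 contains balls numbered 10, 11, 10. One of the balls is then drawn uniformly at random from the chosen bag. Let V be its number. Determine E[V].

E[V | bag 1] = (4+5+9+2+1)/5 = 21/5.
E[V | bag 2] = (3+12+9)/3 = 8.
E[V | bag 3] = (10+11+10)/3 = 31/3.
E[V] = (1/9)·(21/5) + (2/3)·(8) + (2/9)·(31/3) = 1093/135.

1093/135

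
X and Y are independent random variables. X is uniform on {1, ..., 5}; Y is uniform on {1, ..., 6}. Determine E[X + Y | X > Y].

6

P(X > Y) = 1/3.
Summing (X+Y)·P(x,y) over outcomes with X > Y gives 2.
E[X + Y | X > Y] = (2) / (1/3) = 6.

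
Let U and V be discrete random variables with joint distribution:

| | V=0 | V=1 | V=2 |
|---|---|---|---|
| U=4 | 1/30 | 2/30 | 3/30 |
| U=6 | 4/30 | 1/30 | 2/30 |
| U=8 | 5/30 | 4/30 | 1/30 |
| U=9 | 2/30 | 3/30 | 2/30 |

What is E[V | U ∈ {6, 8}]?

11/17

P(U ∈ {6, 8}) = 17/30.
Σ V·P over the event = 0·(4/30) + 1·(1/30) + 2·(2/30) + 0·(5/30) + 1·(4/30) + 2·(1/30) = 11/30.
E[V | U ∈ {6, 8}] = (11/30) / (17/30) = 11/17.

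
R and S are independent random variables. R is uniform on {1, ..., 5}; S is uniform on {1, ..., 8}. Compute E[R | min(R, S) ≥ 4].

9/2

Outcomes with min(R, S) ≥ 4: (4,4), (4,5), (4,6), (4,7), (4,8), (5,4), (5,5), (5,6), (5,7), (5,8), each with probability 1/40.
E[R | min(R, S) ≥ 4] = (4 + 4 + 4 + 4 + 4 + 5 + 5 + 5 + 5 + 5) / 10 = 9/2.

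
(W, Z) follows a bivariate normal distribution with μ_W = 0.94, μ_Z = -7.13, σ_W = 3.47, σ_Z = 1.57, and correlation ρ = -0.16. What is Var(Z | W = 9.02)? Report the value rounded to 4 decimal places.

The conditional variance in a bivariate normal is σ_Z²(1 − ρ²), independent of x.
Var(Z | W=9.02) = (1.57)²·(1 − (-0.16)²) = 2.4649·0.9744 = 2.4018.

2.4018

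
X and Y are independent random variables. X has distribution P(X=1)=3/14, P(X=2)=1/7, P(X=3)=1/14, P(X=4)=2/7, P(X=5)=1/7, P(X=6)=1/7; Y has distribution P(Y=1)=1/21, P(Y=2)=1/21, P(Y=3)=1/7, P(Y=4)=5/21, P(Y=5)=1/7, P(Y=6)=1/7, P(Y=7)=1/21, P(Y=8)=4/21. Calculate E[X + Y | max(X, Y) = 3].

P(max(X, Y) = 3) = 10/147.
Summing (X+Y)·P(x,y) over outcomes with max(X, Y) = 3 gives 31/98.
E[X + Y | max(X, Y) = 3] = (31/98) / (10/147) = 93/20.

93/20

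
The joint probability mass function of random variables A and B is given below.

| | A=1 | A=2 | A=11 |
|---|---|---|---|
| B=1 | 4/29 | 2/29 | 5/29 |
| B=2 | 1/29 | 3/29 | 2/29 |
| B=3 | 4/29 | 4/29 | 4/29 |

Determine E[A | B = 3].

P(B = 3) = 12/29.
Σ A·P over the event = 1·(4/29) + 2·(4/29) + 11·(4/29) = 56/29.
E[A | B = 3] = (56/29) / (12/29) = 14/3.

14/3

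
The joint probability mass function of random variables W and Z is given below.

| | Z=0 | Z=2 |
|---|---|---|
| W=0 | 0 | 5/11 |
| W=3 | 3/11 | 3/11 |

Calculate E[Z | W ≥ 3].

1

P(W ≥ 3) = 6/11.
Summing Z·P(W=x,Z=y) over the conditioning event gives 6/11.
E[Z | W ≥ 3] = (6/11) / (6/11) = 1.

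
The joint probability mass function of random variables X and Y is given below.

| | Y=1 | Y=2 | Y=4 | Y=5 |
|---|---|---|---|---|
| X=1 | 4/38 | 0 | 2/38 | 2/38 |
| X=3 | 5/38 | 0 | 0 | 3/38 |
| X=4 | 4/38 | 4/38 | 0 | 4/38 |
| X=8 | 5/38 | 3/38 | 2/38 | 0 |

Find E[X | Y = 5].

3

P(Y = 5) = 9/38.
Σ X·P over the event = 1·(2/38) + 3·(3/38) + 4·(4/38) = 27/38.
E[X | Y = 5] = (27/38) / (9/38) = 3.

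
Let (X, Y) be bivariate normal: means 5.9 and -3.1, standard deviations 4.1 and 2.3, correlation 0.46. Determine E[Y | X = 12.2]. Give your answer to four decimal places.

-1.4743

For a bivariate normal, E[Y | X=x] = μ_Y + ρ·(σ_Y/σ_X)·(x − μ_X).
E[Y | X=12.2] = -3.1 + (0.46)·(2.3/4.1)·(12.2 − (5.9)) = -3.1 + (0.25805)·(6.3) = -1.4743.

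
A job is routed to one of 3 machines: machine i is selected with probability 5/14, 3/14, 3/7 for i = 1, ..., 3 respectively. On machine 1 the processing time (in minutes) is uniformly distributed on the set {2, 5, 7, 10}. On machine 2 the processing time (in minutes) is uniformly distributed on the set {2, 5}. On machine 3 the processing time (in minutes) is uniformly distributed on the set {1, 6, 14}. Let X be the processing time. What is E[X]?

E[X | machine 1] = (2+5+7+10)/4 = 6.
E[X | machine 2] = (2+5)/2 = 7/2.
E[X | machine 3] = (1+6+14)/3 = 7.
E[X] = (5/14)·(6) + (3/14)·(7/2) + (3/7)·(7) = 165/28.

165/28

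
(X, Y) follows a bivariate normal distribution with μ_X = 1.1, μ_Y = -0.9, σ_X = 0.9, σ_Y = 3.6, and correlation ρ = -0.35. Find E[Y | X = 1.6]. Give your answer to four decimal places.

-1.6000

E[Y | X=x] = μ_Y + ρ(σ_Y/σ_X)(x − μ_X) for jointly normal variables.
E[Y | X=1.6] = -0.9 + (-0.35)·(3.6/0.9)·(1.6 − (1.1)) = -0.9 + (-1.4)·(0.5) = -1.6000.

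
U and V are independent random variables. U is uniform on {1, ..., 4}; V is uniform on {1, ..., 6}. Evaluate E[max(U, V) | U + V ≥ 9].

P(U + V ≥ 9) = 1/8.
Summing max(U,V)·P(x,y) over outcomes with U + V ≥ 9 gives 17/24.
E[max(U, V) | U + V ≥ 9] = (17/24) / (1/8) = 17/3.

17/3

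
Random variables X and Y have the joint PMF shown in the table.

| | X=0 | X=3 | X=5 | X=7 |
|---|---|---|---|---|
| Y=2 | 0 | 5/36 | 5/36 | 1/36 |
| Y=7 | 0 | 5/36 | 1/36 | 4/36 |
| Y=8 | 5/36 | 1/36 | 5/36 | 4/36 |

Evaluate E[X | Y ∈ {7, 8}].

P(Y ∈ {7, 8}) = 25/36.
Σ X·P over the event = 0·(5/36) + 3·(5/36) + 3·(1/36) + 5·(1/36) + 5·(5/36) + 7·(4/36) + 7·(4/36) = 26/9.
E[X | Y ∈ {7, 8}] = (26/9) / (25/36) = 104/25.

104/25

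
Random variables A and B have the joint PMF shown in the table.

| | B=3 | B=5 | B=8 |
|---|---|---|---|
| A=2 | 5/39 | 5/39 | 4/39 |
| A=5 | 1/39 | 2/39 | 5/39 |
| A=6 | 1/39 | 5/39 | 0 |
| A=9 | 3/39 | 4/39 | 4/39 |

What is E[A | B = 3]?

P(B = 3) = 10/39.
Σ A·P over the event = 2·(5/39) + 5·(1/39) + 6·(1/39) + 9·(3/39) = 16/13.
E[A | B = 3] = (16/13) / (10/39) = 24/5.

24/5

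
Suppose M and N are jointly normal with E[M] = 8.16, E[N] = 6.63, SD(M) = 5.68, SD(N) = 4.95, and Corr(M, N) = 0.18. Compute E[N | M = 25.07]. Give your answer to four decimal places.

9.2826

The regression of N on M has slope ρ·σ_N/σ_M and passes through (μ_M, μ_N).
E[N | M=25.07] = 6.63 + (0.18)·(4.95/5.68)·(25.07 − (8.16)) = 6.63 + (0.156866)·(16.91) = 9.2826.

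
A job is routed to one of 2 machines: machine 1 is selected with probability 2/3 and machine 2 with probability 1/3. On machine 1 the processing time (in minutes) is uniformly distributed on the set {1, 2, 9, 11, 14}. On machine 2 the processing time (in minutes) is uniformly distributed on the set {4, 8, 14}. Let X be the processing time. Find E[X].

352/45

E[X | machine 1] = (1+2+9+11+14)/5 = 37/5.
E[X | machine 2] = (4+8+14)/3 = 26/3.
E[X] = (2/3)·(37/5) + (1/3)·(26/3) = 352/45.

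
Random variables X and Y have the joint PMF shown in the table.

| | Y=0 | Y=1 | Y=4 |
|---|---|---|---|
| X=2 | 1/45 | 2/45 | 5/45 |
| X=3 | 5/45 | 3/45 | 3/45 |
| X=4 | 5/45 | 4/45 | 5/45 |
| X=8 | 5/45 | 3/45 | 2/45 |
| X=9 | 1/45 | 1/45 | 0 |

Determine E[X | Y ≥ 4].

P(Y ≥ 4) = 1/3.
Σ X·P over the event = 2·(5/45) + 3·(3/45) + 4·(5/45) + 8·(2/45) = 11/9.
E[X | Y ≥ 4] = (11/9) / (1/3) = 11/3.

11/3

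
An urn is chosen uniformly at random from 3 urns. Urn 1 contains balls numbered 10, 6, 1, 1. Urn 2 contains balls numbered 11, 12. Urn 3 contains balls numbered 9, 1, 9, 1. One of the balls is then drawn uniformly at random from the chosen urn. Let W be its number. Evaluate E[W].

7

E[W | urn 1] = (10+6+1+1)/4 = 9/2.
E[W | urn 2] = (11+12)/2 = 23/2.
E[W | urn 3] = (9+1+9+1)/4 = 5.
By the law of total expectation,
E[W] = (1/3)·(9/2) + (1/3)·(23/2) + (1/3)·(5) = 7.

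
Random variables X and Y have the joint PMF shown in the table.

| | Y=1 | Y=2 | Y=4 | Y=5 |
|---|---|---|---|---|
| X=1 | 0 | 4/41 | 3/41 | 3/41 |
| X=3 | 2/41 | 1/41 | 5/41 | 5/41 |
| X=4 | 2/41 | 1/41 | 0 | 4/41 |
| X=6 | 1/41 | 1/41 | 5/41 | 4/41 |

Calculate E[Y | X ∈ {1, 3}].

84/23

P(X ∈ {1, 3}) = 23/41.
Σ Y·P over the event = 2·(4/41) + 4·(3/41) + 5·(3/41) + 1·(2/41) + 2·(1/41) + 4·(5/41) + 5·(5/41) = 84/41.
E[Y | X ∈ {1, 3}] = (84/41) / (23/41) = 84/23.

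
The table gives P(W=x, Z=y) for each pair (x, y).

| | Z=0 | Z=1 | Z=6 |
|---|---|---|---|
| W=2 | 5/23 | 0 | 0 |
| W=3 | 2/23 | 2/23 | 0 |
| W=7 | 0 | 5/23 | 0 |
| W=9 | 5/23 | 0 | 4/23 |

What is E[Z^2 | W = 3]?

P(W = 3) = 4/23.
Σ Z^2·P over the event = 0·(2/23) + 1·(2/23) = 2/23.
E[Z^2 | W = 3] = (2/23) / (4/23) = 1/2.

1/2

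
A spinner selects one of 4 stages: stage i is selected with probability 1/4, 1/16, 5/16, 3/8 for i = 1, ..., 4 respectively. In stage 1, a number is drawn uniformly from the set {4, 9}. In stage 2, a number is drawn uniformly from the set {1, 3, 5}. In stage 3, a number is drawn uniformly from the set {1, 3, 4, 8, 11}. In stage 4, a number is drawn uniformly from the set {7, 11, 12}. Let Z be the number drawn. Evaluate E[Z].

E[Z | stage 1] = (4+9)/2 = 13/2.
E[Z | stage 2] = (1+3+5)/3 = 3.
E[Z | stage 3] = (1+3+4+8+11)/5 = 27/5.
E[Z | stage 4] = (7+11+12)/3 = 10.
E[Z] = (1/4)·(13/2) + (1/16)·(3) + (5/16)·(27/5) + (3/8)·(10) = 29/4.

29/4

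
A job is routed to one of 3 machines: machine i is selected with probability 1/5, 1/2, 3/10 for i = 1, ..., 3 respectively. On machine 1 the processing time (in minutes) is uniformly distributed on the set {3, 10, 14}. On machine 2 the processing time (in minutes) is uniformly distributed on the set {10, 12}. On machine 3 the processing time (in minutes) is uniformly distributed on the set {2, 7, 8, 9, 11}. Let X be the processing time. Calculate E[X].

E[X | machine 1] = (3+10+14)/3 = 9.
E[X | machine 2] = (10+12)/2 = 11.
E[X | machine 3] = (2+7+8+9+11)/5 = 37/5.
By the law of total expectation,
E[X] = (1/5)·(9) + (1/2)·(11) + (3/10)·(37/5) = 238/25.

238/25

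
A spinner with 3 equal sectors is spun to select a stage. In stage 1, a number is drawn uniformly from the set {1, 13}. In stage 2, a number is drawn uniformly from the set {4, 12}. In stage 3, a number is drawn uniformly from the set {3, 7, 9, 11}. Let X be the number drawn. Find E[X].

15/2

E[X | stage 1] = (1+13)/2 = 7.
E[X | stage 2] = (4+12)/2 = 8.
E[X | stage 3] = (3+7+9+11)/4 = 15/2.
E[X] = (1/3)·(7) + (1/3)·(8) + (1/3)·(15/2) = 15/2.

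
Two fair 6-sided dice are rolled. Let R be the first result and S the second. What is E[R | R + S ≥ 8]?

14/3

P(R + S ≥ 8) = 5/12.
Summing R·P(x,y) over outcomes with R + S ≥ 8 gives 35/18.
E[R | R + S ≥ 8] = (35/18) / (5/12) = 14/3.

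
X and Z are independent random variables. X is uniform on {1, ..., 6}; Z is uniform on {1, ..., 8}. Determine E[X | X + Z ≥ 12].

Outcomes with X + Z ≥ 12: (4,8), (5,7), (5,8), (6,6), (6,7), (6,8), each with probability 1/48.
E[X | X + Z ≥ 12] = (4 + 5 + 5 + 6 + 6 + 6) / 6 = 16/3.

16/3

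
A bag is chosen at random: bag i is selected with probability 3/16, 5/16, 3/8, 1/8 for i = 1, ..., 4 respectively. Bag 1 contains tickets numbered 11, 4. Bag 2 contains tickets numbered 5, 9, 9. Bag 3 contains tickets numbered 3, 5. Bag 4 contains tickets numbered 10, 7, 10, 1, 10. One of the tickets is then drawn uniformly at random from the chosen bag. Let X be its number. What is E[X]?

E[X | bag 1] = (11+4)/2 = 15/2.
E[X | bag 2] = (5+9+9)/3 = 23/3.
E[X | bag 3] = (3+5)/2 = 4.
E[X | bag 4] = (10+7+10+1+10)/5 = 38/5.
E[X] = (3/16)·(15/2) + (5/16)·(23/3) + (3/8)·(4) + (1/8)·(38/5) = 3001/480.

3001/480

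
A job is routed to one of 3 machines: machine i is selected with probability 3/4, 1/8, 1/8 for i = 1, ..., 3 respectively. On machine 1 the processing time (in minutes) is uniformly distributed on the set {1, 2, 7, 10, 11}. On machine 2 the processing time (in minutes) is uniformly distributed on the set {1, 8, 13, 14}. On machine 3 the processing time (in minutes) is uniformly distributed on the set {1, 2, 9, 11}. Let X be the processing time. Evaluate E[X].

E[X | machine 1] = (1+2+7+10+11)/5 = 31/5.
E[X | machine 2] = (1+8+13+14)/4 = 9.
E[X | machine 3] = (1+2+9+11)/4 = 23/4.
By the law of total expectation,
E[X] = (3/4)·(31/5) + (1/8)·(9) + (1/8)·(23/4) = 1039/160.

1039/160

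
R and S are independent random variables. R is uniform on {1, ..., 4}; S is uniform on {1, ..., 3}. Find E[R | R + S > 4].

Outcomes with R + S > 4: (2,3), (3,2), (3,3), (4,1), (4,2), (4,3), each with probability 1/12.
E[R | R + S > 4] = (2 + 3 + 3 + 4 + 4 + 4) / 6 = 10/3.

10/3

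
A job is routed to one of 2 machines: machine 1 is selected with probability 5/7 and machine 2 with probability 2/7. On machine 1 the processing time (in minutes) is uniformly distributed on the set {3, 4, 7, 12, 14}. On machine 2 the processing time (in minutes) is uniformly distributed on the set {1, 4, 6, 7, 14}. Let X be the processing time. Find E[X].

264/35

E[X | machine 1] = (3+4+7+12+14)/5 = 8.
E[X | machine 2] = (1+4+6+7+14)/5 = 32/5.
By the law of total expectation,
E[X] = (5/7)·(8) + (2/7)·(32/5) = 264/35.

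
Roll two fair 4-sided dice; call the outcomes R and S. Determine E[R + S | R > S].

Outcomes with R > S: (2,1), (3,1), (3,2), (4,1), (4,2), (4,3), each with probability 1/16.
E[R + S | R > S] = (3 + 4 + 5 + 5 + 6 + 7) / 6 = 5.

5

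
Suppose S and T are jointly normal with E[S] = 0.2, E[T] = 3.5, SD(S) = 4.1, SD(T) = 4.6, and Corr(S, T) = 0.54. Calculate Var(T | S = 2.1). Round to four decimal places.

For a bivariate normal, Var(T | S=x) = σ_T²(1 − ρ²).
Var(T | S=2.1) = (4.6)²·(1 − (0.54)²) = 21.16·0.7084 = 14.9897.

14.9897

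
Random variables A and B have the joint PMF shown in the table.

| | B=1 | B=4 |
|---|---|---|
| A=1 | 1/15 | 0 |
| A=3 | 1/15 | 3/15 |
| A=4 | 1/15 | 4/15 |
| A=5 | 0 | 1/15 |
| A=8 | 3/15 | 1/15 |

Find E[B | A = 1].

1

P(A = 1) = 1/15.
Σ B·P over the event = 1·(1/15) = 1/15.
E[B | A = 1] = (1/15) / (1/15) = 1.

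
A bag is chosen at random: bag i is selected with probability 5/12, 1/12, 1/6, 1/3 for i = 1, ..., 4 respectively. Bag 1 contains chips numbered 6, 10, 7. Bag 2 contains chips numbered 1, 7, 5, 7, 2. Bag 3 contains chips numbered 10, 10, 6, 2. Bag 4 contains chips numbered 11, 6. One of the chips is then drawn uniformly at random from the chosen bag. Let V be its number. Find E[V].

E[V | bag 1] = (6+10+7)/3 = 23/3.
E[V | bag 2] = (1+7+5+7+2)/5 = 22/5.
E[V | bag 3] = (10+10+6+2)/4 = 7.
E[V | bag 4] = (11+6)/2 = 17/2.
E[V] = (5/12)·(23/3) + (1/12)·(22/5) + (1/6)·(7) + (1/3)·(17/2) = 1361/180.

1361/180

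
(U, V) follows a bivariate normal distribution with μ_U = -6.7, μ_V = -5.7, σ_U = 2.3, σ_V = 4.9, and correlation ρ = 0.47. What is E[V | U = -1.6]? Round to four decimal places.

-0.5933

For a bivariate normal, E[V | U=x] = μ_V + ρ·(σ_V/σ_U)·(x − μ_U).
E[V | U=-1.6] = -5.7 + (0.47)·(4.9/2.3)·(-1.6 − (-6.7)) = -5.7 + (1.001304)·(5.1) = -0.5933.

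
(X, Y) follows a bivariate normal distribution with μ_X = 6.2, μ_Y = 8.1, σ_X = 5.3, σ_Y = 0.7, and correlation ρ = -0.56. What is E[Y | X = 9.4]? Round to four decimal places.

7.8633

E[Y | X=x] = μ_Y + ρ(σ_Y/σ_X)(x − μ_X) for jointly normal variables.
E[Y | X=9.4] = 8.1 + (-0.56)·(0.7/5.3)·(9.4 − (6.2)) = 8.1 + (-0.073962)·(3.2) = 7.8633.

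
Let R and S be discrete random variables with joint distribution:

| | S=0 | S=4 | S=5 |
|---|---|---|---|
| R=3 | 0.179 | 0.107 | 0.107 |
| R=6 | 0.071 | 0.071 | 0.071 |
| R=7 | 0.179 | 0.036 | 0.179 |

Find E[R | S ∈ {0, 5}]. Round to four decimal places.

P(S ∈ {0, 5}) = 0.786.
Summing R·P(R=x,S=y) over the conditioning event gives 4.216.
E[R | S ∈ {0, 5}] = (4.216) / (0.786) = 5.3639.

5.3639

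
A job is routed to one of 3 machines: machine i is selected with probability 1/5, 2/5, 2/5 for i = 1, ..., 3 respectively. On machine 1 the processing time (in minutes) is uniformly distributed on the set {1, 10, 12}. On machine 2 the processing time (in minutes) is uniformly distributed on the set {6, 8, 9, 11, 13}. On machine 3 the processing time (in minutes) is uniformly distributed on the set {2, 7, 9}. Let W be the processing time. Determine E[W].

577/75

E[W | machine 1] = (1+10+12)/3 = 23/3.
E[W | machine 2] = (6+8+9+11+13)/5 = 47/5.
E[W | machine 3] = (2+7+9)/3 = 6.
E[W] = (1/5)·(23/3) + (2/5)·(47/5) + (2/5)·(6) = 577/75.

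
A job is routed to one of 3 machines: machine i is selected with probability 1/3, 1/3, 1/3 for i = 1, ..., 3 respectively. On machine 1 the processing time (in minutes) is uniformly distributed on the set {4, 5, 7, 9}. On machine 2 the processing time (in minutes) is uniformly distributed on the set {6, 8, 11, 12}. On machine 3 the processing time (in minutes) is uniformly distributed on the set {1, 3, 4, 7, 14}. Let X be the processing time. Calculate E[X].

E[X | machine 1] = (4+5+7+9)/4 = 25/4.
E[X | machine 2] = (6+8+11+12)/4 = 37/4.
E[X | machine 3] = (1+3+4+7+14)/5 = 29/5.
E[X] = (1/3)·(25/4) + (1/3)·(37/4) + (1/3)·(29/5) = 71/10.

71/10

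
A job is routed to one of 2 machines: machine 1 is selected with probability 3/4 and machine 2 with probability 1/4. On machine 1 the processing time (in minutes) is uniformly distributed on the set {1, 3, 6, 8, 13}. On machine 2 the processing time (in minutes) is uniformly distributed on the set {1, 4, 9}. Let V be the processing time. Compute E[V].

E[V | machine 1] = (1+3+6+8+13)/5 = 31/5.
E[V | machine 2] = (1+4+9)/3 = 14/3.
By the law of total expectation,
E[V] = (3/4)·(31/5) + (1/4)·(14/3) = 349/60.

349/60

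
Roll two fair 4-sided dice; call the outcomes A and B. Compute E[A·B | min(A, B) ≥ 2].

Outcomes with min(A, B) ≥ 2: (2,2), (2,3), (2,4), (3,2), (3,3), (3,4), (4,2), (4,3), (4,4), each with probability 1/16.
E[A·B | min(A, B) ≥ 2] = (4 + 6 + 8 + 6 + 9 + 12 + 8 + 12 + 16) / 9 = 9.

9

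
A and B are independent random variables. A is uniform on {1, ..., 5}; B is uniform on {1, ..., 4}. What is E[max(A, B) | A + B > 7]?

Outcomes with A + B > 7: (4,4), (5,3), (5,4), each with probability 1/20.
E[max(A, B) | A + B > 7] = (4 + 5 + 5) / 3 = 14/3.

14/3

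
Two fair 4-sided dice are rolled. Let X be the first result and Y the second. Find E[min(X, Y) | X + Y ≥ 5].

Outcomes with X + Y ≥ 5: (1,4), (2,3), (2,4), (3,2), (3,3), (3,4), (4,1), (4,2), (4,3), (4,4), each with probability 1/16.
E[min(X, Y) | X + Y ≥ 5] = (1 + 2 + 2 + 2 + 3 + 3 + 1 + 2 + 3 + 4) / 10 = 23/10.

23/10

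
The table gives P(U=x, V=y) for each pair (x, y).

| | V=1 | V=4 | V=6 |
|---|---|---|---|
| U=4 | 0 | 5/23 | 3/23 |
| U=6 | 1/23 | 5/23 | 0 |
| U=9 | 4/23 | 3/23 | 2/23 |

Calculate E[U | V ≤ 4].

P(V ≤ 4) = 18/23.
Σ U·P over the event = 4·(5/23) + 6·(1/23) + 6·(5/23) + 9·(4/23) + 9·(3/23) = 119/23.
E[U | V ≤ 4] = (119/23) / (18/23) = 119/18.

119/18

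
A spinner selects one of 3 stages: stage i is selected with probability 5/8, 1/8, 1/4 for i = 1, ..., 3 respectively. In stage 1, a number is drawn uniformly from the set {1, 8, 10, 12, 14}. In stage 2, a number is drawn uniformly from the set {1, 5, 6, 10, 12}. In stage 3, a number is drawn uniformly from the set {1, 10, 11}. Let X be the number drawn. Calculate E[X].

997/120

E[X | stage 1] = (1+8+10+12+14)/5 = 9.
E[X | stage 2] = (1+5+6+10+12)/5 = 34/5.
E[X | stage 3] = (1+10+11)/3 = 22/3.
By the law of total expectation,
E[X] = (5/8)·(9) + (1/8)·(34/5) + (1/4)·(22/3) = 997/120.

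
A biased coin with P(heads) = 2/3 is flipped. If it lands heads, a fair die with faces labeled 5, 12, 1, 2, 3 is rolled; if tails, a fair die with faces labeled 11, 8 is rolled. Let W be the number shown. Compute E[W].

E[W | heads] = (5+12+1+2+3)/5 = 23/5.
E[W | tails] = (11+8)/2 = 19/2.
By the law of total expectation,
E[W] = (2/3)·(23/5) + (1/3)·(19/2) = 187/30.

187/30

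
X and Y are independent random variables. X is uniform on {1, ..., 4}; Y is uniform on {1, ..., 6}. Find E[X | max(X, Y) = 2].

5/3

P(max(X, Y) = 2) = 1/8.
Summing X·P(x,y) over outcomes with max(X, Y) = 2 gives 5/24.
E[X | max(X, Y) = 2] = (5/24) / (1/8) = 5/3.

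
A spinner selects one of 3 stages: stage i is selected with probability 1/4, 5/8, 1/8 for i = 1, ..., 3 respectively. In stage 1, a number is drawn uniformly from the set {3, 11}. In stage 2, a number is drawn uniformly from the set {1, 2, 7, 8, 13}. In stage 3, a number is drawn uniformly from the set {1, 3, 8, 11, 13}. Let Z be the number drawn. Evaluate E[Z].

E[Z | stage 1] = (3+11)/2 = 7.
E[Z | stage 2] = (1+2+7+8+13)/5 = 31/5.
E[Z | stage 3] = (1+3+8+11+13)/5 = 36/5.
By the law of total expectation,
E[Z] = (1/4)·(7) + (5/8)·(31/5) + (1/8)·(36/5) = 261/40.

261/40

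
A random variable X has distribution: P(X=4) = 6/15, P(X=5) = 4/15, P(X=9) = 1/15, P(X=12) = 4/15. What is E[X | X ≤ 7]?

P(X ≤ 7) = 2/3.
Σ over the event: 4·2/5 + 5·4/15 = 44/15.
E[X | X ≤ 7] = (44/15) / (2/3) = 22/5.

22/5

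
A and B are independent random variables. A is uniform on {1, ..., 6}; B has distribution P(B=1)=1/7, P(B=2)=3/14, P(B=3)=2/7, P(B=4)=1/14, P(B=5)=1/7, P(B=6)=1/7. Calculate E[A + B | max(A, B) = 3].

P(max(A, B) = 3) = 17/84.
Summing (A+B)·P(x,y) over outcomes with max(A, B) = 3 gives 83/84.
E[A + B | max(A, B) = 3] = (83/84) / (17/84) = 83/17.

83/17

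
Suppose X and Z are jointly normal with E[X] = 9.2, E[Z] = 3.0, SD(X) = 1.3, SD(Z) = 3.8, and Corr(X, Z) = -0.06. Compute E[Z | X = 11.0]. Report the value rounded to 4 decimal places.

For a bivariate normal, E[Z | X=x] = μ_Z + ρ·(σ_Z/σ_X)·(x − μ_X).
E[Z | X=11.0] = 3.0 + (-0.06)·(3.8/1.3)·(11.0 − (9.2)) = 3.0 + (-0.17538)·(1.8) = 2.6843.

2.6843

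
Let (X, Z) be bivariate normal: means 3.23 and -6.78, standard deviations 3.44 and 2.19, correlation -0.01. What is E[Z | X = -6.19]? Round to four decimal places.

For a bivariate normal, E[Z | X=x] = μ_Z + ρ·(σ_Z/σ_X)·(x − μ_X).
E[Z | X=-6.19] = -6.78 + (-0.01)·(2.19/3.44)·(-6.19 − (3.23)) = -6.78 + (-0.0063663)·(-9.42) = -6.7200.

-6.7200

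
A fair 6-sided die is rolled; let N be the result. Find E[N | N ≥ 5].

11/2

Given N ≥ 5, N is equally likely to be any of {5, 6}.
E[N | N ≥ 5] = (5 + 6) / 2 = 11/2.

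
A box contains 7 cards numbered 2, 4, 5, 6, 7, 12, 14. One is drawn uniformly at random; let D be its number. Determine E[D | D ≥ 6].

39/4

P(D ≥ 6) = 4/7.
Σ over the event: 6·1/7 + 7·1/7 + 12·1/7 + 14·1/7 = 39/7.
E[D | D ≥ 6] = (39/7) / (4/7) = 39/4.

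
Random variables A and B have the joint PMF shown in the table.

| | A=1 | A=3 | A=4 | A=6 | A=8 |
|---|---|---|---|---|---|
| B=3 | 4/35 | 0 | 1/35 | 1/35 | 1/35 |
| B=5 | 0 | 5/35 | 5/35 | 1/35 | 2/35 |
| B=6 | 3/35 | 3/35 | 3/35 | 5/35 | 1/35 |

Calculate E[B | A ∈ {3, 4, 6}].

127/24

P(A ∈ {3, 4, 6}) = 24/35.
Σ B·P over the event = 5·(5/35) + 6·(3/35) + 3·(1/35) + 5·(5/35) + 6·(3/35) + 3·(1/35) + 5·(1/35) + 6·(5/35) = 127/35.
E[B | A ∈ {3, 4, 6}] = (127/35) / (24/35) = 127/24.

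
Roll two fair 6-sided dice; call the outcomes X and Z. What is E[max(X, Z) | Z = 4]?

9/2

P(Z = 4) = 1/6.
Summing max(X,Z)·P(x,y) over outcomes with Z = 4 gives 3/4.
E[max(X, Z) | Z = 4] = (3/4) / (1/6) = 9/2.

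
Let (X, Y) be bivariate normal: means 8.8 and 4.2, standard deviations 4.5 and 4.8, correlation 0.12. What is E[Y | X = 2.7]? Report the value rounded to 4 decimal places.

3.4192

For a bivariate normal, E[Y | X=x] = μ_Y + ρ·(σ_Y/σ_X)·(x − μ_X).
E[Y | X=2.7] = 4.2 + (0.12)·(4.8/4.5)·(2.7 − (8.8)) = 4.2 + (0.128)·(-6.1) = 3.4192.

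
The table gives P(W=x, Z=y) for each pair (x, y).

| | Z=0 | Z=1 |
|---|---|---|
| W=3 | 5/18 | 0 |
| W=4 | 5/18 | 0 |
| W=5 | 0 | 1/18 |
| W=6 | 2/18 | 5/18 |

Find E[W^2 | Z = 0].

P(Z = 0) = 2/3.
Summing W^2·P(W=x,Z=y) over the conditioning event gives 197/18.
E[W^2 | Z = 0] = (197/18) / (2/3) = 197/12.

197/12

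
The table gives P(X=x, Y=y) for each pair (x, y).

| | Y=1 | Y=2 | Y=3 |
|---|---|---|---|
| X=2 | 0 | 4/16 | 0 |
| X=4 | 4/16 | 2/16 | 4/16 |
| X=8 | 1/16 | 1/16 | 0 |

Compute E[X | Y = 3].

4

P(Y = 3) = 1/4.
Σ X·P over the event = 4·(4/16) = 1.
E[X | Y = 3] = (1) / (1/4) = 4.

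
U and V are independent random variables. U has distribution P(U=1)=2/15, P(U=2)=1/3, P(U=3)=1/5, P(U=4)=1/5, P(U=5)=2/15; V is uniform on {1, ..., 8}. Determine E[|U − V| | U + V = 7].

P(U + V = 7) = 1/8.
Summing |U−V|·P(x,y) over outcomes with U + V = 7 gives 37/120.
E[|U − V| | U + V = 7] = (37/120) / (1/8) = 37/15.

37/15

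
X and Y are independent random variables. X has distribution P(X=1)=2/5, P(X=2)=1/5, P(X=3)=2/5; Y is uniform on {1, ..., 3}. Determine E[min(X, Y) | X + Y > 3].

P(X + Y > 3) = 2/3.
Summing min(X,Y)·P(x,y) over outcomes with X + Y > 3 gives 6/5.
E[min(X, Y) | X + Y > 3] = (6/5) / (2/3) = 9/5.

9/5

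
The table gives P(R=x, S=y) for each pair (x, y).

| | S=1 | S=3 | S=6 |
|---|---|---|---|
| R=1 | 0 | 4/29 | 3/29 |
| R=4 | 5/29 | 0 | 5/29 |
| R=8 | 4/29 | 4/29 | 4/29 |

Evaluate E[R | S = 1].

P(S = 1) = 9/29.
Summing R·P(R=x,S=y) over the conditioning event gives 52/29.
E[R | S = 1] = (52/29) / (9/29) = 52/9.

52/9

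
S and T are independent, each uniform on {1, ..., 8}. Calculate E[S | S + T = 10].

Outcomes with S + T = 10: (2,8), (3,7), (4,6), (5,5), (6,4), (7,3), (8,2), each with probability 1/64.
E[S | S + T = 10] = (2 + 3 + 4 + 5 + 6 + 7 + 8) / 7 = 5.

5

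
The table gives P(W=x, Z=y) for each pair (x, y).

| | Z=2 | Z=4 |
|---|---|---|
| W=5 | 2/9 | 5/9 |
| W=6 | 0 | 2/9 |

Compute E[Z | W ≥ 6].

P(W ≥ 6) = 2/9.
Σ Z·P over the event = 4·(2/9) = 8/9.
E[Z | W ≥ 6] = (8/9) / (2/9) = 4.

4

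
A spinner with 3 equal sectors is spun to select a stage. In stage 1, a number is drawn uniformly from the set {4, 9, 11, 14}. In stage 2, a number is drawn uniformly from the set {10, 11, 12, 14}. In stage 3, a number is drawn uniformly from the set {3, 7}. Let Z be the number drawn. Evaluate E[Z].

35/4

E[Z | stage 1] = (4+9+11+14)/4 = 19/2.
E[Z | stage 2] = (10+11+12+14)/4 = 47/4.
E[Z | stage 3] = (3+7)/2 = 5.
E[Z] = (1/3)·(19/2) + (1/3)·(47/4) + (1/3)·(5) = 35/4.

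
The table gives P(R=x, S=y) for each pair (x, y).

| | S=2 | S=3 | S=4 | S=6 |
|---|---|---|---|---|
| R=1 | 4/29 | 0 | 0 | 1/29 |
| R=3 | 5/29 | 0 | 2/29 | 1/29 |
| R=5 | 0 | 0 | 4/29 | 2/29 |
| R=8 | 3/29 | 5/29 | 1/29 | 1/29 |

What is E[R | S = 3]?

8

P(S = 3) = 5/29.
Σ R·P over the event = 8·(5/29) = 40/29.
E[R | S = 3] = (40/29) / (5/29) = 8.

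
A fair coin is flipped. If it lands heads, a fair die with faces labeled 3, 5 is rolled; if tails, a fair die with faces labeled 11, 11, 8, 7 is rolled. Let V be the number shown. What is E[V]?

53/8

E[V | heads] = (3+5)/2 = 4.
E[V | tails] = (11+11+8+7)/4 = 37/4.
E[V] = (1/2)·(4) + (1/2)·(37/4) = 53/8.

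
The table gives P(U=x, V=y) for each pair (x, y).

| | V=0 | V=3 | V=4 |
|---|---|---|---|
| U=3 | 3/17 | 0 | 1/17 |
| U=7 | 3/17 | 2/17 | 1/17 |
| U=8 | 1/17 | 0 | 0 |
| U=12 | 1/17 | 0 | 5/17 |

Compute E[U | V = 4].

P(V = 4) = 7/17.
Σ U·P over the event = 3·(1/17) + 7·(1/17) + 12·(5/17) = 70/17.
E[U | V = 4] = (70/17) / (7/17) = 10.

10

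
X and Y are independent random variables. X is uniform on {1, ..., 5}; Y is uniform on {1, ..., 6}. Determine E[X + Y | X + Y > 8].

29/3

Outcomes with X + Y > 8: (3,6), (4,5), (4,6), (5,4), (5,5), (5,6), each with probability 1/30.
E[X + Y | X + Y > 8] = (9 + 9 + 10 + 9 + 10 + 11) / 6 = 29/3.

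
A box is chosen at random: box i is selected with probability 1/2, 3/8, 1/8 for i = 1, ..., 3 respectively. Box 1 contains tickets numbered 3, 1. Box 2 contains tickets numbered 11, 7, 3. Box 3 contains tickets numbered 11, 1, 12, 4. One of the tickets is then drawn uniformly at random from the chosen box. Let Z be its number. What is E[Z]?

9/2

E[Z | box 1] = (3+1)/2 = 2.
E[Z | box 2] = (11+7+3)/3 = 7.
E[Z | box 3] = (11+1+12+4)/4 = 7.
E[Z] = (1/2)·(2) + (3/8)·(7) + (1/8)·(7) = 9/2.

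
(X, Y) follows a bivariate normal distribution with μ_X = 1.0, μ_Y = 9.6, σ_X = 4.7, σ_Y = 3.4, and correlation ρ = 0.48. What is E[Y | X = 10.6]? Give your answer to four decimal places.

12.9334

The regression of Y on X has slope ρ·σ_Y/σ_X and passes through (μ_X, μ_Y).
E[Y | X=10.6] = 9.6 + (0.48)·(3.4/4.7)·(10.6 − (1.0)) = 9.6 + (0.34723)·(9.6) = 12.9334.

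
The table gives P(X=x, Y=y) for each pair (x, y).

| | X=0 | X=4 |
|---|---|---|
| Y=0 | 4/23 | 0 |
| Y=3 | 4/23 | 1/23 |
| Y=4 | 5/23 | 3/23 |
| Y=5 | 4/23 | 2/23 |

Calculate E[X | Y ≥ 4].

P(Y ≥ 4) = 14/23.
Σ X·P over the event = 0·(5/23) + 0·(4/23) + 4·(3/23) + 4·(2/23) = 20/23.
E[X | Y ≥ 4] = (20/23) / (14/23) = 10/7.

10/7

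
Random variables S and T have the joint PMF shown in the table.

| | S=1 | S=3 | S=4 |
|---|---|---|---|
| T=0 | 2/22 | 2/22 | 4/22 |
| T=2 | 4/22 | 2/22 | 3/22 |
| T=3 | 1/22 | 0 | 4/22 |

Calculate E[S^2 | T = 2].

70/9

P(T = 2) = 9/22.
Σ S^2·P over the event = 1·(4/22) + 9·(2/22) + 16·(3/22) = 35/11.
E[S^2 | T = 2] = (35/11) / (9/22) = 70/9.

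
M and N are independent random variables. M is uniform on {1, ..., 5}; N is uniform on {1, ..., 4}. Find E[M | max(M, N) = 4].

22/7

Outcomes with max(M, N) = 4: (1,4), (2,4), (3,4), (4,1), (4,2), (4,3), (4,4), each with probability 1/20.
E[M | max(M, N) = 4] = (1 + 2 + 3 + 4 + 4 + 4 + 4) / 7 = 22/7.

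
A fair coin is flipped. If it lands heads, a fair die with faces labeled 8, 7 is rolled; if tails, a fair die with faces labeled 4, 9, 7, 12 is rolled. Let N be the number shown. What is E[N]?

31/4

E[N | heads] = (8+7)/2 = 15/2.
E[N | tails] = (4+9+7+12)/4 = 8.
By the law of total expectation,
E[N] = (1/2)·(15/2) + (1/2)·(8) = 31/4.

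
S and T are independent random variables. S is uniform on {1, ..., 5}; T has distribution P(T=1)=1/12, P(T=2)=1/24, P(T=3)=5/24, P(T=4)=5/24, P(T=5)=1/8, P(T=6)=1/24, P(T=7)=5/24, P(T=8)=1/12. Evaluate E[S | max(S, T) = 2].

7/4

P(max(S, T) = 2) = 1/30.
Summing S·P(x,y) over outcomes with max(S, T) = 2 gives 7/120.
E[S | max(S, T) = 2] = (7/120) / (1/30) = 7/4.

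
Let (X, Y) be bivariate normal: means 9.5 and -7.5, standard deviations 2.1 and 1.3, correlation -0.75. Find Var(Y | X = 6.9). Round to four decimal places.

0.7394

The conditional variance in a bivariate normal is σ_Y²(1 − ρ²), independent of x.
Var(Y | X=6.9) = (1.3)²·(1 − (-0.75)²) = 1.69·0.4375 = 0.7394.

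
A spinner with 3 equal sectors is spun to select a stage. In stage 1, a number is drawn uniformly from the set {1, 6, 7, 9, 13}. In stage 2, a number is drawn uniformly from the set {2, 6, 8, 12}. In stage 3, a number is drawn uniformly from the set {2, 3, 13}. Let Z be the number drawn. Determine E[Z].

E[Z | stage 1] = (1+6+7+9+13)/5 = 36/5.
E[Z | stage 2] = (2+6+8+12)/4 = 7.
E[Z | stage 3] = (2+3+13)/3 = 6.
By the law of total expectation,
E[Z] = (1/3)·(36/5) + (1/3)·(7) + (1/3)·(6) = 101/15.

101/15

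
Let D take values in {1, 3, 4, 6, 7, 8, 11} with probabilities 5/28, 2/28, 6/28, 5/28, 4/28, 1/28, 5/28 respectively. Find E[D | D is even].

31/6

P(D is even) = 3/7.
Σ over the event: 4·3/14 + 6·5/28 + 8·1/28 = 31/14.
E[D | D is even] = (31/14) / (3/7) = 31/6.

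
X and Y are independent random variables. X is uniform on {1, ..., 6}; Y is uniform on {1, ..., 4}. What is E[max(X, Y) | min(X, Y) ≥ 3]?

Outcomes with min(X, Y) ≥ 3: (3,3), (3,4), (4,3), (4,4), (5,3), (5,4), (6,3), (6,4), each with probability 1/24.
E[max(X, Y) | min(X, Y) ≥ 3] = (3 + 4 + 4 + 4 + 5 + 5 + 6 + 6) / 8 = 37/8.

37/8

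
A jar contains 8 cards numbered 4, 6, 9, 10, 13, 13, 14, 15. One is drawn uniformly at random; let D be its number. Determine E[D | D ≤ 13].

55/6

P(D ≤ 13) = 3/4.
Σ over the event: 4·1/8 + 6·1/8 + 9·1/8 + 10·1/8 + 13·1/4 = 55/8.
E[D | D ≤ 13] = (55/8) / (3/4) = 55/6.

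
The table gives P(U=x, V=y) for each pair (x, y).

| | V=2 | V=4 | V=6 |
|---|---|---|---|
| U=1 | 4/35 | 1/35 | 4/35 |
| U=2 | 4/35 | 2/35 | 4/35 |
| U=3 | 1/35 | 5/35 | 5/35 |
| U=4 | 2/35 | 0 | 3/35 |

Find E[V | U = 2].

4

P(U = 2) = 2/7.
Σ V·P over the event = 2·(4/35) + 4·(2/35) + 6·(4/35) = 8/7.
E[V | U = 2] = (8/7) / (2/7) = 4.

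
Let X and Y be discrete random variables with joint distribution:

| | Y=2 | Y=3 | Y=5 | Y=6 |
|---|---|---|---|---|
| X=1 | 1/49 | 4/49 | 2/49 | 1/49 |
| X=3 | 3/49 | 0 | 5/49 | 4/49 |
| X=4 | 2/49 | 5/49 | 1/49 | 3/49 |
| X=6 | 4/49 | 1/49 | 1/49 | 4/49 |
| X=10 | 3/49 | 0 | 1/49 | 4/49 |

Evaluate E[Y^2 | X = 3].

P(X = 3) = 12/49.
Σ Y^2·P over the event = 4·(3/49) + 25·(5/49) + 36·(4/49) = 281/49.
E[Y^2 | X = 3] = (281/49) / (12/49) = 281/12.

281/12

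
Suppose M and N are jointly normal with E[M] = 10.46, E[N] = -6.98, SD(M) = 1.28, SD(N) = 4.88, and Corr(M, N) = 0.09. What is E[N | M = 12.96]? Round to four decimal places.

E[N | M=x] = μ_N + ρ(σ_N/σ_M)(x − μ_M) for jointly normal variables.
E[N | M=12.96] = -6.98 + (0.09)·(4.88/1.28)·(12.96 − (10.46)) = -6.98 + (0.34313)·(2.5) = -6.1222.

-6.1222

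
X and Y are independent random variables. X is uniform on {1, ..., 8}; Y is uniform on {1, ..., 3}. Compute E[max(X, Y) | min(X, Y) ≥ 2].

71/14

P(min(X, Y) ≥ 2) = 7/12.
Summing max(X,Y)·P(x,y) over outcomes with min(X, Y) ≥ 2 gives 71/24.
E[max(X, Y) | min(X, Y) ≥ 2] = (71/24) / (7/12) = 71/14.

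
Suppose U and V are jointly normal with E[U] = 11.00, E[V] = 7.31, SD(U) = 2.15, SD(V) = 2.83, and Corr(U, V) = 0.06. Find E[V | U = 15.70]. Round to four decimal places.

E[V | U=x] = μ_V + ρ(σ_V/σ_U)(x − μ_U) for jointly normal variables.
E[V | U=15.70] = 7.31 + (0.06)·(2.83/2.15)·(15.70 − (11.00)) = 7.31 + (0.078977)·(4.7) = 7.6812.

7.6812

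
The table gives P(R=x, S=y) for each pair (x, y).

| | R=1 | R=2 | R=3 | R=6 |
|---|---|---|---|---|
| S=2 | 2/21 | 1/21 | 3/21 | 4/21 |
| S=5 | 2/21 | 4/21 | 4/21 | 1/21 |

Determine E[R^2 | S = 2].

177/10

P(S = 2) = 10/21.
Summing R^2·P(R=x,S=y) over the conditioning event gives 59/7.
E[R^2 | S = 2] = (59/7) / (10/21) = 177/10.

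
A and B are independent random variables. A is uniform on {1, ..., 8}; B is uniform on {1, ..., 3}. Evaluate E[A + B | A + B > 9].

Outcomes with A + B > 9: (7,3), (8,2), (8,3), each with probability 1/24.
E[A + B | A + B > 9] = (10 + 10 + 11) / 3 = 31/3.

31/3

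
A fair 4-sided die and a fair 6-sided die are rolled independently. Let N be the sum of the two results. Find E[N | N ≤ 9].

P(N ≤ 9) = 23/24.
Σ over the event: 2·1/24 + 3·1/12 + 4·1/8 + 5·1/6 + 6·1/6 + 7·1/6 + 8·1/8 + 9·1/12 = 67/12.
E[N | N ≤ 9] = (67/12) / (23/24) = 134/23.

134/23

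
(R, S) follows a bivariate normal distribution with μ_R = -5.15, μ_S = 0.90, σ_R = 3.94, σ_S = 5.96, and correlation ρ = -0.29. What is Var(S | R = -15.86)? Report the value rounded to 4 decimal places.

The conditional variance in a bivariate normal is σ_S²(1 − ρ²), independent of x.
Var(S | R=-15.86) = (5.96)²·(1 − (-0.29)²) = 35.5216·0.9159 = 32.5342.

32.5342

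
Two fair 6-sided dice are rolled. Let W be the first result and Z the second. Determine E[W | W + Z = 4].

2

P(W + Z = 4) = 1/12.
Summing W·P(x,y) over outcomes with W + Z = 4 gives 1/6.
E[W | W + Z = 4] = (1/6) / (1/12) = 2.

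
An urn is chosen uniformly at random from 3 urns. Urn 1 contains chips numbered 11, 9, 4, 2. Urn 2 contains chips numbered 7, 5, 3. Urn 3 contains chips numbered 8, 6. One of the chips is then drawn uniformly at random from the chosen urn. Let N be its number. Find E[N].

37/6

E[N | urn 1] = (11+9+4+2)/4 = 13/2.
E[N | urn 2] = (7+5+3)/3 = 5.
E[N | urn 3] = (8+6)/2 = 7.
By the law of total expectation,
E[N] = (1/3)·(13/2) + (1/3)·(5) + (1/3)·(7) = 37/6.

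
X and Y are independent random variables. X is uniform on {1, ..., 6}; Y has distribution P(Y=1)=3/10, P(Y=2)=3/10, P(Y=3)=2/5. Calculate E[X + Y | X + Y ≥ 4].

P(X + Y ≥ 4) = 17/20.
Summing (X+Y)·P(x,y) over outcomes with X + Y ≥ 4 gives 26/5.
E[X + Y | X + Y ≥ 4] = (26/5) / (17/20) = 104/17.

104/17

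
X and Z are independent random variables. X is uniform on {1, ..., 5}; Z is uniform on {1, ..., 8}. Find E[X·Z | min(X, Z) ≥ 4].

P(min(X, Z) ≥ 4) = 1/4.
Summing XZ·P(x,y) over outcomes with min(X, Z) ≥ 4 gives 27/4.
E[X·Z | min(X, Z) ≥ 4] = (27/4) / (1/4) = 27.

27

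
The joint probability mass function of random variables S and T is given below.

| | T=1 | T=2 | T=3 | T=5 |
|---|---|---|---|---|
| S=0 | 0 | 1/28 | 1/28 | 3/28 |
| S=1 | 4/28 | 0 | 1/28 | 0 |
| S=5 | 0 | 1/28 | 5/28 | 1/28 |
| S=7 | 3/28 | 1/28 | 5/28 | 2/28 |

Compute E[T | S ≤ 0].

4

P(S ≤ 0) = 5/28.
Σ T·P over the event = 2·(1/28) + 3·(1/28) + 5·(3/28) = 5/7.
E[T | S ≤ 0] = (5/7) / (5/28) = 4.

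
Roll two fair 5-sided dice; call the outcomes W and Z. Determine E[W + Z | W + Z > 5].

P(W + Z > 5) = 3/5.
Summing (W+Z)·P(x,y) over outcomes with W + Z > 5 gives 22/5.
E[W + Z | W + Z > 5] = (22/5) / (3/5) = 22/3.

22/3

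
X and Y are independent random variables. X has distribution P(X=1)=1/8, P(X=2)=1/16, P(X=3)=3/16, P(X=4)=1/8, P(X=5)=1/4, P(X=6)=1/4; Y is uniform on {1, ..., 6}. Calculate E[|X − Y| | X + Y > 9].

10/11

P(X + Y > 9) = 11/48.
Summing |X−Y|·P(x,y) over outcomes with X + Y > 9 gives 5/24.
E[|X − Y| | X + Y > 9] = (5/24) / (11/48) = 10/11.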